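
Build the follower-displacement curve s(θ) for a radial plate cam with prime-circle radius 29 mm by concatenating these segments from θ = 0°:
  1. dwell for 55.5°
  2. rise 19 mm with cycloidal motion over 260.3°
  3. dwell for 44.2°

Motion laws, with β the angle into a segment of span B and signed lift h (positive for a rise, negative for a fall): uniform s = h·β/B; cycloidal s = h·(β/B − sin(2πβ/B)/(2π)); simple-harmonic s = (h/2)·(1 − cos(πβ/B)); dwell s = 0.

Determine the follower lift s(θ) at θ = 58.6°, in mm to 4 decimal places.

seg 1 [0°–55.5°] dwell: s stays 0.0000
seg 2 [55.5°–315.8°] cycloidal, h=19: θ=58.6° here. β=3.1, B=260.3. 19·(0.0119 − sin(2π·0.0119)/(2π)) = 0.0002 → s = 0.0002

0.0002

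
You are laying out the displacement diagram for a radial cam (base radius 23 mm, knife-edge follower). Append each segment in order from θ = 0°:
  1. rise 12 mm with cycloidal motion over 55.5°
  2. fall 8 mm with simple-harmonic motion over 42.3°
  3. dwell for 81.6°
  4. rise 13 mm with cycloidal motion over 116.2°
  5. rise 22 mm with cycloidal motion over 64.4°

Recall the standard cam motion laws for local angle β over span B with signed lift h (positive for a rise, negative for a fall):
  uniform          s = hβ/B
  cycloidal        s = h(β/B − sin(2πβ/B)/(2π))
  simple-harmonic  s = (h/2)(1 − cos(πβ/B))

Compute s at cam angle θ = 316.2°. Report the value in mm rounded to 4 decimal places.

seg 1 [0°–55.5°] cycloidal, h=12: full span → s += 12 → s = 12.0000
seg 2 [55.5°–97.8°] simple-harmonic, h=-8: full span → s += -8 → s = 4.0000
seg 3 [97.8°–179.4°] dwell: s stays 4.0000
seg 4 [179.4°–295.6°] cycloidal, h=13: full span → s += 13 → s = 17.0000
seg 5 [295.6°–360°] cycloidal, h=22: θ=316.2° here. β=20.6, B=64.4. 22·(0.3199 − sin(2π·0.3199)/(2π)) = 3.8679 → s = 20.8679

20.8679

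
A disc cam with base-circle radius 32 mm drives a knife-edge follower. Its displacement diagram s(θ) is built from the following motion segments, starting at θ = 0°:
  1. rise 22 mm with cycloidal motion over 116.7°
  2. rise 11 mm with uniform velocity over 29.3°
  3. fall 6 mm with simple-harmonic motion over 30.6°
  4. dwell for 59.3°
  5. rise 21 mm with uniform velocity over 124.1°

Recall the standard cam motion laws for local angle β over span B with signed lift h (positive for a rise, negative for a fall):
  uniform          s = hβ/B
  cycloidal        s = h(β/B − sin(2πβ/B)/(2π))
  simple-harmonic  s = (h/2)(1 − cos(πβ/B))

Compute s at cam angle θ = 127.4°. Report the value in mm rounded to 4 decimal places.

seg 1 [0°–116.7°] cycloidal, h=22: full span → s += 22 → s = 22.0000
seg 2 [116.7°–146°] uniform, h=11: θ=127.4° here. β=10.7, B=29.3. 11·10.7/29.3 = 4.0171 → s = 26.0171

26.0171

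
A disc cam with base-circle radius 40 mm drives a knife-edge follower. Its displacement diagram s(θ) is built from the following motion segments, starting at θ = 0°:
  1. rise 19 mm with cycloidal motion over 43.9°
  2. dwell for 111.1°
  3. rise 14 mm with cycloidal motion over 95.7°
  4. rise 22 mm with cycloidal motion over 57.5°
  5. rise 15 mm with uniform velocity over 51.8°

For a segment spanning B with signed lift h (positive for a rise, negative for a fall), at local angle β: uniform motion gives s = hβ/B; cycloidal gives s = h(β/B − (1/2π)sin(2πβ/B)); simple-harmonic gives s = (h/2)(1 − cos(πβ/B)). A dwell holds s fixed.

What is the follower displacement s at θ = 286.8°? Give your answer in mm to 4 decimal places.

seg 1 [0°–43.9°] cycloidal, h=19: full span → s += 19 → s = 19.0000
seg 2 [43.9°–155°] dwell: s stays 19.0000
seg 3 [155°–250.7°] cycloidal, h=14: full span → s += 14 → s = 33.0000
seg 4 [250.7°–308.2°] cycloidal, h=22: θ=286.8° here. β=36.1, B=57.5. 22·(0.6278 − sin(2π·0.6278)/(2π)) = 16.3316 → s = 49.3316

49.3316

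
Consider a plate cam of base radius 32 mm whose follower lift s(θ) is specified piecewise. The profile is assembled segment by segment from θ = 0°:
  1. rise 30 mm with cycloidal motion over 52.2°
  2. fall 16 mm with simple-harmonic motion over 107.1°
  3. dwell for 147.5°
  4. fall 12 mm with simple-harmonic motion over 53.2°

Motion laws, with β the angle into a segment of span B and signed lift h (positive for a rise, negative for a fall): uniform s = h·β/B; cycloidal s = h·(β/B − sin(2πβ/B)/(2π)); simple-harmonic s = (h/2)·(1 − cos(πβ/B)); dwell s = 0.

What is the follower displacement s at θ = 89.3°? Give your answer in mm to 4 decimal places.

seg 1 [0°–52.2°] cycloidal, h=30: full span → s += 30 → s = 30.0000
seg 2 [52.2°–159.3°] simple-harmonic, h=-16: θ=89.3° here. β=37.1, B=107.1. -16/2·(1 − cos(π·0.3464)) = -4.2878 → s = 25.7122

25.7122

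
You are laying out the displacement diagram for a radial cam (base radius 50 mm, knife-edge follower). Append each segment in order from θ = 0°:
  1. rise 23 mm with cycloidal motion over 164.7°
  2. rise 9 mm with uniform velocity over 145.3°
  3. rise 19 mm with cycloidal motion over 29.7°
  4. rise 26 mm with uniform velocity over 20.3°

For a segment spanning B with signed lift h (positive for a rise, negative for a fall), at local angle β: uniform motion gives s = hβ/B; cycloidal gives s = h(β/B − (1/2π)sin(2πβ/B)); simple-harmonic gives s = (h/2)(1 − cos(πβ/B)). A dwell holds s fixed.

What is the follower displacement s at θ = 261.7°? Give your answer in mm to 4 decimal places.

seg 1 [0°–164.7°] cycloidal, h=23: full span → s += 23 → s = 23.0000
seg 2 [164.7°–310°] uniform, h=9: θ=261.7° here. β=97, B=145.3. 9·97/145.3 = 6.0083 → s = 29.0083

29.0083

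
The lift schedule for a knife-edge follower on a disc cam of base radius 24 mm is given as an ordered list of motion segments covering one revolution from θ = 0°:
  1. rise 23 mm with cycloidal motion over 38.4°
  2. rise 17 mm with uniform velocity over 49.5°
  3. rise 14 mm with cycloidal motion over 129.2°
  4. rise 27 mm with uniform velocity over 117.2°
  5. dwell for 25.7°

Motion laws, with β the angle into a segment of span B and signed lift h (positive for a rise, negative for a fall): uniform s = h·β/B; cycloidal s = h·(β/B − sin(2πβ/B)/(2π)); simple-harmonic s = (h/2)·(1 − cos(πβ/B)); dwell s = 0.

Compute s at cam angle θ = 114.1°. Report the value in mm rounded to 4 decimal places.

seg 1 [0°–38.4°] cycloidal, h=23: full span → s += 23 → s = 23.0000
seg 2 [38.4°–87.9°] uniform, h=17: full span → s += 17 → s = 40.0000
seg 3 [87.9°–217.1°] cycloidal, h=14: θ=114.1° here. β=26.2, B=129.2. 14·(0.2028 − sin(2π·0.2028)/(2π)) = 0.7082 → s = 40.7082

40.7082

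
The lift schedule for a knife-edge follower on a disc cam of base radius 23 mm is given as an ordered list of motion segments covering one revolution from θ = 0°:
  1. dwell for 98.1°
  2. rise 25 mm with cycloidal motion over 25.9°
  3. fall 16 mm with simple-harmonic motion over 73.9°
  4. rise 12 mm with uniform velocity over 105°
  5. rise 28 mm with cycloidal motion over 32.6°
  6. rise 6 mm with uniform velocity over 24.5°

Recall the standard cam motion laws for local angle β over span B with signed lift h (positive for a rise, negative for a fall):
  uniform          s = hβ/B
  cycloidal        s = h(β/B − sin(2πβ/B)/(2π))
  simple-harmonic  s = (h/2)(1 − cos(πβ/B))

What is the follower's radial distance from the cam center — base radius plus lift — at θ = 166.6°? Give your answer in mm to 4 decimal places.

seg 1 [0°–98.1°] dwell: s stays 0.0000
seg 2 [98.1°–124°] cycloidal, h=25: full span → s += 25 → s = 25.0000
seg 3 [124°–197.9°] simple-harmonic, h=-16: θ=166.6° here. β=42.6, B=73.9. -16/2·(1 − cos(π·0.5765)) = -9.9031 → s = 15.0969
radial distance = base radius + s = 23 + 15.0969 = 38.0969

38.0969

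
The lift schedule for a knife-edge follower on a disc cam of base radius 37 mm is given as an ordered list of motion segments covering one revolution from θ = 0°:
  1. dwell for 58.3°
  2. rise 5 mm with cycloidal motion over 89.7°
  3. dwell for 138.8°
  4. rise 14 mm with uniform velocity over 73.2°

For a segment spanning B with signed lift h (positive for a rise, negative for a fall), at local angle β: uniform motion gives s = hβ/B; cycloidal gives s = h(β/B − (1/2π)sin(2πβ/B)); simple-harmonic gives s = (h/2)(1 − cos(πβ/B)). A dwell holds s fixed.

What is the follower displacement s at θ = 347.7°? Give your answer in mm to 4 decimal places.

seg 1 [0°–58.3°] dwell: s stays 0.0000
seg 2 [58.3°–148°] cycloidal, h=5: full span → s += 5 → s = 5.0000
seg 3 [148°–286.8°] dwell: s stays 5.0000
seg 4 [286.8°–360°] uniform, h=14: θ=347.7° here. β=60.9, B=73.2. 14·60.9/73.2 = 11.6475 → s = 16.6475

16.6475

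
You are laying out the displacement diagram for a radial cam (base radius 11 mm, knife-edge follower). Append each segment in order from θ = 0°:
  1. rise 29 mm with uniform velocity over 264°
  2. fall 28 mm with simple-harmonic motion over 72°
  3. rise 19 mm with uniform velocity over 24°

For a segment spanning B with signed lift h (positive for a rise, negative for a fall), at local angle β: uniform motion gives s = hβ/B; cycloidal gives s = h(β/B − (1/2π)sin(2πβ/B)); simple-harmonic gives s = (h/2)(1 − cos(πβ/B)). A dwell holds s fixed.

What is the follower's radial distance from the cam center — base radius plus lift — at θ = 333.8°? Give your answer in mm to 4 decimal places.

seg 1 [0°–264°] uniform, h=29: full span → s += 29 → s = 29.0000
seg 2 [264°–336°] simple-harmonic, h=-28: θ=333.8° here. β=69.8, B=72. -28/2·(1 − cos(π·0.9694)) = -27.9355 → s = 1.0645
radial distance = base radius + s = 11 + 1.0645 = 12.0645

12.0645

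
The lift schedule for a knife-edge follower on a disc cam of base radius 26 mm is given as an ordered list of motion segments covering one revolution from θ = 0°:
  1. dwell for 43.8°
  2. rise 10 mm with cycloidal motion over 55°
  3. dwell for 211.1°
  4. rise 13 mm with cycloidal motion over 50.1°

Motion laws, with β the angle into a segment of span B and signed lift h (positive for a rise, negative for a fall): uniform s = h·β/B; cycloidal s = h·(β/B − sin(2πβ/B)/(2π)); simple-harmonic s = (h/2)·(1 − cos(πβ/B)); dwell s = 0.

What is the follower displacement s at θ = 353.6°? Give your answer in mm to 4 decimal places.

seg 1 [0°–43.8°] dwell: s stays 0.0000
seg 2 [43.8°–98.8°] cycloidal, h=10: full span → s += 10 → s = 10.0000
seg 3 [98.8°–309.9°] dwell: s stays 10.0000
seg 4 [309.9°–360°] cycloidal, h=13: θ=353.6° here. β=43.7, B=50.1. 13·(0.8723 − sin(2π·0.8723)/(2π)) = 12.8273 → s = 22.8273

22.8273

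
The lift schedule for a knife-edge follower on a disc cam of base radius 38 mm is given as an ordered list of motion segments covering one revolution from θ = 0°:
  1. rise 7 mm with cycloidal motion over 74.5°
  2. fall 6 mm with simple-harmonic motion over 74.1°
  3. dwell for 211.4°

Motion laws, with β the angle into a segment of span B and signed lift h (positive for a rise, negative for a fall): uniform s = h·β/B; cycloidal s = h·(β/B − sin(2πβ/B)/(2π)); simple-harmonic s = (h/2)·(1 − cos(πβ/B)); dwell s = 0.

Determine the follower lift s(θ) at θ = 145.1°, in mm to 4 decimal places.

seg 1 [0°–74.5°] cycloidal, h=7: full span → s += 7 → s = 7.0000
seg 2 [74.5°–148.6°] simple-harmonic, h=-6: θ=145.1° here. β=70.6, B=74.1. -6/2·(1 − cos(π·0.9528)) = -5.9670 → s = 1.0330

1.0330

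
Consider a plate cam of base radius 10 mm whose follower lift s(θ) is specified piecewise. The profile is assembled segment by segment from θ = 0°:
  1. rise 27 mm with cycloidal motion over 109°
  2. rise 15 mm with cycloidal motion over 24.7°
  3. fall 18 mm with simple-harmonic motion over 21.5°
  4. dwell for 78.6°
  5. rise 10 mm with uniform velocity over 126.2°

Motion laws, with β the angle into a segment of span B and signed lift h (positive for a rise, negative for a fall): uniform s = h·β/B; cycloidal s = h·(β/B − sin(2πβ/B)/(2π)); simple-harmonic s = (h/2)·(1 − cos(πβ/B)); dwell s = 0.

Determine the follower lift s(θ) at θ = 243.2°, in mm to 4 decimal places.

seg 1 [0°–109°] cycloidal, h=27: full span → s += 27 → s = 27.0000
seg 2 [109°–133.7°] cycloidal, h=15: full span → s += 15 → s = 42.0000
seg 3 [133.7°–155.2°] simple-harmonic, h=-18: full span → s += -18 → s = 24.0000
seg 4 [155.2°–233.8°] dwell: s stays 24.0000
seg 5 [233.8°–360°] uniform, h=10: θ=243.2° here. β=9.4, B=126.2. 10·9.4/126.2 = 0.7448 → s = 24.7448

24.7448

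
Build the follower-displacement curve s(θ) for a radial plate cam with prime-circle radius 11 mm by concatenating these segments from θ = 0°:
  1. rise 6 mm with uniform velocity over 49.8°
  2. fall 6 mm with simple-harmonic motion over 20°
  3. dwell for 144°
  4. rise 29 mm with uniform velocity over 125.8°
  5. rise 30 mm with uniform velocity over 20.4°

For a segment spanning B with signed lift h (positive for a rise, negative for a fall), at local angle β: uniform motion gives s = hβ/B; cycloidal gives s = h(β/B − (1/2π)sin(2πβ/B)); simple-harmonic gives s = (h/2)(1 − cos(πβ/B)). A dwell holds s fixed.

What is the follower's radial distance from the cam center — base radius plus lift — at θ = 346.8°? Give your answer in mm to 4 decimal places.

seg 1 [0°–49.8°] uniform, h=6: full span → s += 6 → s = 6.0000
seg 2 [49.8°–69.8°] simple-harmonic, h=-6: full span → s += -6 → s = 0.0000
seg 3 [69.8°–213.8°] dwell: s stays 0.0000
seg 4 [213.8°–339.6°] uniform, h=29: full span → s += 29 → s = 29.0000
seg 5 [339.6°–360°] uniform, h=30: θ=346.8° here. β=7.2, B=20.4. 30·7.2/20.4 = 10.5882 → s = 39.5882
radial distance = base radius + s = 11 + 39.5882 = 50.5882

50.5882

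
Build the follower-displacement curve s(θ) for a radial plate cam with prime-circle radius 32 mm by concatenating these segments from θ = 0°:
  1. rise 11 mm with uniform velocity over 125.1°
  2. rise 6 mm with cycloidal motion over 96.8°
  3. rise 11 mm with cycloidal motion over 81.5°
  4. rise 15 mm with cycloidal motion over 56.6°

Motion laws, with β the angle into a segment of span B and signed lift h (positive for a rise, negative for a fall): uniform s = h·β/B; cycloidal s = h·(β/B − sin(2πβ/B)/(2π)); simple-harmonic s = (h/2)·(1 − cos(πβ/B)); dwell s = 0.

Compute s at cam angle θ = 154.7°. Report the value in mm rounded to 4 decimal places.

seg 1 [0°–125.1°] uniform, h=11: full span → s += 11 → s = 11.0000
seg 2 [125.1°–221.9°] cycloidal, h=6: θ=154.7° here. β=29.6, B=96.8. 6·(0.3058 − sin(2π·0.3058)/(2π)) = 0.9378 → s = 11.9378

11.9378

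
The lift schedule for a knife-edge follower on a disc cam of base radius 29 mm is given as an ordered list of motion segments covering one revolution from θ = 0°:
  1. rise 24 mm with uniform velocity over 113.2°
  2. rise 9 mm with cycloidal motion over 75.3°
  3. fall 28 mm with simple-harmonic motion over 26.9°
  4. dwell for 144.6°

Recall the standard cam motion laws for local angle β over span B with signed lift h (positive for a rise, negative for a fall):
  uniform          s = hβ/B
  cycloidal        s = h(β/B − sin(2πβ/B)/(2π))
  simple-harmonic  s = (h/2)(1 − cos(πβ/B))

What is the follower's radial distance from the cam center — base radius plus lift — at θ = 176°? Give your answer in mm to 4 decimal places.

seg 1 [0°–113.2°] uniform, h=24: full span → s += 24 → s = 24.0000
seg 2 [113.2°–188.5°] cycloidal, h=9: θ=176° here. β=62.8, B=75.3. 9·(0.8340 − sin(2π·0.8340)/(2π)) = 8.7435 → s = 32.7435
radial distance = base radius + s = 29 + 32.7435 = 61.7435

61.7435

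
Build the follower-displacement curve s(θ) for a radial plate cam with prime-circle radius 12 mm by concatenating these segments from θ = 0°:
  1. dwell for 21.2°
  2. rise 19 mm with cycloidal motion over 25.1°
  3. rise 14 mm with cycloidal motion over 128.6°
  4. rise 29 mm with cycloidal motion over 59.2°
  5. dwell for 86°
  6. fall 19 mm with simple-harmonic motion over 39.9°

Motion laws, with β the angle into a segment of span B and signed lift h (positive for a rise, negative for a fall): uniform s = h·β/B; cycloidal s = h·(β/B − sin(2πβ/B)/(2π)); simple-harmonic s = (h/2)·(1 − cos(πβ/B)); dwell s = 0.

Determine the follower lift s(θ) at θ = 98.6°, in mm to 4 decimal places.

seg 1 [0°–21.2°] dwell: s stays 0.0000
seg 2 [21.2°–46.3°] cycloidal, h=19: full span → s += 19 → s = 19.0000
seg 3 [46.3°–174.9°] cycloidal, h=14: θ=98.6° here. β=52.3, B=128.6. 14·(0.4067 − sin(2π·0.4067)/(2π)) = 4.4608 → s = 23.4608

23.4608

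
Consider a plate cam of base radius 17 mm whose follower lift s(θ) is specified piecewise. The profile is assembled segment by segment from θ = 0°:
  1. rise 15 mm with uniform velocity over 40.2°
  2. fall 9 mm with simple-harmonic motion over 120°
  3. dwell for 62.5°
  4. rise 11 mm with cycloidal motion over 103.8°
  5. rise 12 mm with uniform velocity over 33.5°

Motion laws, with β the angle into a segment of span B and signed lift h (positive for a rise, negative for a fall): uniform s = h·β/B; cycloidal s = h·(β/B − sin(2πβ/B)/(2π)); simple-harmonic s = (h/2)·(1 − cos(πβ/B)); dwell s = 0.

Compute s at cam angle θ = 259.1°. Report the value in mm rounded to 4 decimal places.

seg 1 [0°–40.2°] uniform, h=15: full span → s += 15 → s = 15.0000
seg 2 [40.2°–160.2°] simple-harmonic, h=-9: full span → s += -9 → s = 6.0000
seg 3 [160.2°–222.7°] dwell: s stays 6.0000
seg 4 [222.7°–326.5°] cycloidal, h=11: θ=259.1° here. β=36.4, B=103.8. 11·(0.3507 − sin(2π·0.3507)/(2π)) = 2.4454 → s = 8.4454

8.4454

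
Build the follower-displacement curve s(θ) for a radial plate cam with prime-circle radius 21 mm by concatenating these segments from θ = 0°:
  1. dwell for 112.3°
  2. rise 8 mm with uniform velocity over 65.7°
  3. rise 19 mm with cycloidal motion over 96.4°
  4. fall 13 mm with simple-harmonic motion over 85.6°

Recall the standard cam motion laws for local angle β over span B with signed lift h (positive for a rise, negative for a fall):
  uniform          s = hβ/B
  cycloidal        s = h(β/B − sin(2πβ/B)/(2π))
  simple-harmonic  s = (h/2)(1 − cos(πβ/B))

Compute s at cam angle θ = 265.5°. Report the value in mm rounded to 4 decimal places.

seg 1 [0°–112.3°] dwell: s stays 0.0000
seg 2 [112.3°–178°] uniform, h=8: full span → s += 8 → s = 8.0000
seg 3 [178°–274.4°] cycloidal, h=19: θ=265.5° here. β=87.5, B=96.4. 19·(0.9077 − sin(2π·0.9077)/(2π)) = 18.9033 → s = 26.9033

26.9033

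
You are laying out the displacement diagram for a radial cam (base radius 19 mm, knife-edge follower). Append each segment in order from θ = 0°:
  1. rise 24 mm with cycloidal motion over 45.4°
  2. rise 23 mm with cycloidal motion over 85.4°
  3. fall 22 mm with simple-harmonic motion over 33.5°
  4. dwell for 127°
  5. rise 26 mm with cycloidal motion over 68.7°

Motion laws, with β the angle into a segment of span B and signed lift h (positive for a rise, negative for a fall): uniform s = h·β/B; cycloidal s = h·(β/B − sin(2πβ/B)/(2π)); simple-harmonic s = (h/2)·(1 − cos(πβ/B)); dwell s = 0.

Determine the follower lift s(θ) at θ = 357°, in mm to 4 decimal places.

seg 1 [0°–45.4°] cycloidal, h=24: full span → s += 24 → s = 24.0000
seg 2 [45.4°–130.8°] cycloidal, h=23: full span → s += 23 → s = 47.0000
seg 3 [130.8°–164.3°] simple-harmonic, h=-22: full span → s += -22 → s = 25.0000
seg 4 [164.3°–291.3°] dwell: s stays 25.0000
seg 5 [291.3°–360°] cycloidal, h=26: θ=357° here. β=65.7, B=68.7. 26·(0.9563 − sin(2π·0.9563)/(2π)) = 25.9858 → s = 50.9858

50.9858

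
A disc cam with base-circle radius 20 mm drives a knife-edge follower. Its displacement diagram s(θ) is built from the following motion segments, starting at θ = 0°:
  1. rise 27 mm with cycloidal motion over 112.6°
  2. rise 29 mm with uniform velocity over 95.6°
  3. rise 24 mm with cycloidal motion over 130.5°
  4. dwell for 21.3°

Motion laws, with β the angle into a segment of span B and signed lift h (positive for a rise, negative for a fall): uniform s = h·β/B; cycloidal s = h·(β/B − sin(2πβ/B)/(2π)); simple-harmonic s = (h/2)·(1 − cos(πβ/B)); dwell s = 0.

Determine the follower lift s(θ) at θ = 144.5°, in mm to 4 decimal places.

seg 1 [0°–112.6°] cycloidal, h=27: full span → s += 27 → s = 27.0000
seg 2 [112.6°–208.2°] uniform, h=29: θ=144.5° here. β=31.9, B=95.6. 29·31.9/95.6 = 9.6768 → s = 36.6768

36.6768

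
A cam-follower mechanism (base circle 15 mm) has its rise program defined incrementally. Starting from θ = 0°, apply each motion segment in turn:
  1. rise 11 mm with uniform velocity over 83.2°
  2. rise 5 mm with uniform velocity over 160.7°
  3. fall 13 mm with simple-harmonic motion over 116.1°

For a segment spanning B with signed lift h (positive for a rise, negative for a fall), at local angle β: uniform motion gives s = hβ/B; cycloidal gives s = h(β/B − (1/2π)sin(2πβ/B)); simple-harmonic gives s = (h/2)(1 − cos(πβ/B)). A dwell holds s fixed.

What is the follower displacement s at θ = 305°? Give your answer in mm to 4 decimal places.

seg 1 [0°–83.2°] uniform, h=11: full span → s += 11 → s = 11.0000
seg 2 [83.2°–243.9°] uniform, h=5: full span → s += 5 → s = 16.0000
seg 3 [243.9°–360°] simple-harmonic, h=-13: θ=305° here. β=61.1, B=116.1. -13/2·(1 − cos(π·0.5263)) = -7.0358 → s = 8.9642

8.9642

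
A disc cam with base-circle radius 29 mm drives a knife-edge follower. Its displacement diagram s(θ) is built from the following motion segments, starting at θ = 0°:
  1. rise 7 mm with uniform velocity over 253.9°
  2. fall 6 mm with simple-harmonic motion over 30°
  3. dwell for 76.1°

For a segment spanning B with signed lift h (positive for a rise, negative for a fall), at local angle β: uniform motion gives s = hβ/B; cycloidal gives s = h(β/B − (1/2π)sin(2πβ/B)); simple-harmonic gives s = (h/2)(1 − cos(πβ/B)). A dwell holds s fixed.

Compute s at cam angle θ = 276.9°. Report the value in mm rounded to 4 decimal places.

seg 1 [0°–253.9°] uniform, h=7: full span → s += 7 → s = 7.0000
seg 2 [253.9°–283.9°] simple-harmonic, h=-6: θ=276.9° here. β=23, B=30. -6/2·(1 − cos(π·0.7667)) = -5.2294 → s = 1.7706

1.7706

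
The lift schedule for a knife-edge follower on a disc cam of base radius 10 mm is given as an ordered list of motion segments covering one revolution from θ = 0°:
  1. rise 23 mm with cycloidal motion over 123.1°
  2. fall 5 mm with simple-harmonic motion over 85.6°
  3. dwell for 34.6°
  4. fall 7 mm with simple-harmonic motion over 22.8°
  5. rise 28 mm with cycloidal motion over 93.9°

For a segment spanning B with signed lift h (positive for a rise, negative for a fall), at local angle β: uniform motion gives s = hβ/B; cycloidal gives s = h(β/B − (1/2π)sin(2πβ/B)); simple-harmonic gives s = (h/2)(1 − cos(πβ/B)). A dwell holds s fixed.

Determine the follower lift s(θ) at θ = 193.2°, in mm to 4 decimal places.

seg 1 [0°–123.1°] cycloidal, h=23: full span → s += 23 → s = 23.0000
seg 2 [123.1°–208.7°] simple-harmonic, h=-5: θ=193.2° here. β=70.1, B=85.6. -5/2·(1 − cos(π·0.8189)) = -4.6063 → s = 18.3937

18.3937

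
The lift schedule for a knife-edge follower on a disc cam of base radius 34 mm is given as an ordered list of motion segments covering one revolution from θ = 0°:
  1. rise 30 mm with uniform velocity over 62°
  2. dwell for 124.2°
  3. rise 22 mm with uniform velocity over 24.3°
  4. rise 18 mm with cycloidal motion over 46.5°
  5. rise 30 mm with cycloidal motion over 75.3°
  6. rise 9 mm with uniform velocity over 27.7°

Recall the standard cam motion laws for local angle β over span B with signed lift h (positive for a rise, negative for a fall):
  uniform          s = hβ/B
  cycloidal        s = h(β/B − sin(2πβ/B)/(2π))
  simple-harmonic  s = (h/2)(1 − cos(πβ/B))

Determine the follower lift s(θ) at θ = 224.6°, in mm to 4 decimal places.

seg 1 [0°–62°] uniform, h=30: full span → s += 30 → s = 30.0000
seg 2 [62°–186.2°] dwell: s stays 30.0000
seg 3 [186.2°–210.5°] uniform, h=22: full span → s += 22 → s = 52.0000
seg 4 [210.5°–257°] cycloidal, h=18: θ=224.6° here. β=14.1, B=46.5. 18·(0.3032 − sin(2π·0.3032)/(2π)) = 2.7520 → s = 54.7520

54.7520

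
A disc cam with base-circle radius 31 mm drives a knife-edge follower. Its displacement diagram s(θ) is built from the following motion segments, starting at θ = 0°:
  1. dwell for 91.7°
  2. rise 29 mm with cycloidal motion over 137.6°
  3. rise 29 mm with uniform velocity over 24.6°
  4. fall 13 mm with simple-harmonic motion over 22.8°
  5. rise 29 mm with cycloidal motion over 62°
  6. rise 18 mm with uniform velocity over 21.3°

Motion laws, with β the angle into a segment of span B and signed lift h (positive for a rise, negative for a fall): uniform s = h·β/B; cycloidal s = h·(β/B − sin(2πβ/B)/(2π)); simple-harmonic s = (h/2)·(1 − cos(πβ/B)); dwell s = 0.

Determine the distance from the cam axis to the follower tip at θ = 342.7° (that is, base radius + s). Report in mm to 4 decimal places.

seg 1 [0°–91.7°] dwell: s stays 0.0000
seg 2 [91.7°–229.3°] cycloidal, h=29: full span → s += 29 → s = 29.0000
seg 3 [229.3°–253.9°] uniform, h=29: full span → s += 29 → s = 58.0000
seg 4 [253.9°–276.7°] simple-harmonic, h=-13: full span → s += -13 → s = 45.0000
seg 5 [276.7°–338.7°] cycloidal, h=29: full span → s += 29 → s = 74.0000
seg 6 [338.7°–360°] uniform, h=18: θ=342.7° here. β=4, B=21.3. 18·4/21.3 = 3.3803 → s = 77.3803
radial distance = base radius + s = 31 + 77.3803 = 108.3803

108.3803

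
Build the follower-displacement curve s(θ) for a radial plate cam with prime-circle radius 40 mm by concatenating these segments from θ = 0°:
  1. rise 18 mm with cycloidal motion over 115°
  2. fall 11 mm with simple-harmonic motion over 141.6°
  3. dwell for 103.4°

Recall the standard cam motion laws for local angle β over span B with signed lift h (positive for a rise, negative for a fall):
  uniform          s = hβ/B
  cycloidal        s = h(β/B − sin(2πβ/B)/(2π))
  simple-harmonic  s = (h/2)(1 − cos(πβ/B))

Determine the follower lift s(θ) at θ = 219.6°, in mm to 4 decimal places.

seg 1 [0°–115°] cycloidal, h=18: full span → s += 18 → s = 18.0000
seg 2 [115°–256.6°] simple-harmonic, h=-11: θ=219.6° here. β=104.6, B=141.6. -11/2·(1 − cos(π·0.7387)) = -9.2486 → s = 8.7514

8.7514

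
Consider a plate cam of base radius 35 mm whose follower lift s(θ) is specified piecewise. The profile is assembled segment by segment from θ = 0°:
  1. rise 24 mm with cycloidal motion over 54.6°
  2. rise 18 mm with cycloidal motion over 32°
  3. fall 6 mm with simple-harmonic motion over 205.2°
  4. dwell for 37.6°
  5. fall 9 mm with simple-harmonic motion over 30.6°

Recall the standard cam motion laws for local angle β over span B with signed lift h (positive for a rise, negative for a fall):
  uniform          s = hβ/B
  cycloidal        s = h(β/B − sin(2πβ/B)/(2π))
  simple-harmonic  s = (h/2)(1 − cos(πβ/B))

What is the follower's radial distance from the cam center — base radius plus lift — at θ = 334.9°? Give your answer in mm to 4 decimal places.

seg 1 [0°–54.6°] cycloidal, h=24: full span → s += 24 → s = 24.0000
seg 2 [54.6°–86.6°] cycloidal, h=18: full span → s += 18 → s = 42.0000
seg 3 [86.6°–291.8°] simple-harmonic, h=-6: full span → s += -6 → s = 36.0000
seg 4 [291.8°–329.4°] dwell: s stays 36.0000
seg 5 [329.4°–360°] simple-harmonic, h=-9: θ=334.9° here. β=5.5, B=30.6. -9/2·(1 − cos(π·0.1797)) = -0.6985 → s = 35.3015
radial distance = base radius + s = 35 + 35.3015 = 70.3015

70.3015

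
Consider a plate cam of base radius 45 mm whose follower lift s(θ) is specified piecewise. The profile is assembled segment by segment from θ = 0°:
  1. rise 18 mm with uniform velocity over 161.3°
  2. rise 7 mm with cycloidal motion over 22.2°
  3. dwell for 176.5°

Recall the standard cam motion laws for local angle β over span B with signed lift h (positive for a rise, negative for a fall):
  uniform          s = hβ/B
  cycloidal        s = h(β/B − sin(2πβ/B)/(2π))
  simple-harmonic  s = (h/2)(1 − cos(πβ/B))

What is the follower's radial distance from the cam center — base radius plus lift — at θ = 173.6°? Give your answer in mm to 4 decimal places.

seg 1 [0°–161.3°] uniform, h=18: full span → s += 18 → s = 18.0000
seg 2 [161.3°–183.5°] cycloidal, h=7: θ=173.6° here. β=12.3, B=22.2. 7·(0.5541 − sin(2π·0.5541)/(2π)) = 4.2495 → s = 22.2495
radial distance = base radius + s = 45 + 22.2495 = 67.2495

67.2495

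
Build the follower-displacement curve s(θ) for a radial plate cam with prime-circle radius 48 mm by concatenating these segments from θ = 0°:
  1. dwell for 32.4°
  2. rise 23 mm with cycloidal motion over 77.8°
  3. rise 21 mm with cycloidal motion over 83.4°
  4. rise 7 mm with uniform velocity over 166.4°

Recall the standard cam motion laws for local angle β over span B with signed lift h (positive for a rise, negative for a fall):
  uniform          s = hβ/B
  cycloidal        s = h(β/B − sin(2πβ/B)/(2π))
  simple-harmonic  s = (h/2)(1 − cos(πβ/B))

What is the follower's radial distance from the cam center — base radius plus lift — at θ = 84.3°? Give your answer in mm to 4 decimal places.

seg 1 [0°–32.4°] dwell: s stays 0.0000
seg 2 [32.4°–110.2°] cycloidal, h=23: θ=84.3° here. β=51.9, B=77.8. 23·(0.6671 − sin(2π·0.6671)/(2π)) = 18.5182 → s = 18.5182
radial distance = base radius + s = 48 + 18.5182 = 66.5182

66.5182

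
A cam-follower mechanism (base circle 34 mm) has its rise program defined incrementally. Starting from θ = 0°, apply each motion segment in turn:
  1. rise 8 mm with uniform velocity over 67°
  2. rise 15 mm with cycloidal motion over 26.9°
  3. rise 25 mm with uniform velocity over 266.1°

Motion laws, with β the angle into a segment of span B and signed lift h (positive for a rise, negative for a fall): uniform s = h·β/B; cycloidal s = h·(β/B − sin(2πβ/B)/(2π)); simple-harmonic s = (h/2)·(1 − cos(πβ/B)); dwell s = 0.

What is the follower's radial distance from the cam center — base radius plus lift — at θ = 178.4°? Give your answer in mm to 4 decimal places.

seg 1 [0°–67°] uniform, h=8: full span → s += 8 → s = 8.0000
seg 2 [67°–93.9°] cycloidal, h=15: full span → s += 15 → s = 23.0000
seg 3 [93.9°–360°] uniform, h=25: θ=178.4° here. β=84.5, B=266.1. 25·84.5/266.1 = 7.9387 → s = 30.9387
radial distance = base radius + s = 34 + 30.9387 = 64.9387

64.9387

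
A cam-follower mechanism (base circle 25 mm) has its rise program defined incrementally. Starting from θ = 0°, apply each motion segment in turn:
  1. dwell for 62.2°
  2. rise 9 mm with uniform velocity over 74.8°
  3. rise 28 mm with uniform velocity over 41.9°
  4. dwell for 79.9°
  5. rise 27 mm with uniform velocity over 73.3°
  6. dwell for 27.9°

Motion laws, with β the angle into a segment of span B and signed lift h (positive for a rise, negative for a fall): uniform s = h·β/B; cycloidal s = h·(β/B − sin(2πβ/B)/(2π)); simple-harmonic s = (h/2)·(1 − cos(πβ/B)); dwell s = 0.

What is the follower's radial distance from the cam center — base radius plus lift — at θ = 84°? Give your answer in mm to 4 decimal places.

seg 1 [0°–62.2°] dwell: s stays 0.0000
seg 2 [62.2°–137°] uniform, h=9: θ=84° here. β=21.8, B=74.8. 9·21.8/74.8 = 2.6230 → s = 2.6230
radial distance = base radius + s = 25 + 2.6230 = 27.6230

27.6230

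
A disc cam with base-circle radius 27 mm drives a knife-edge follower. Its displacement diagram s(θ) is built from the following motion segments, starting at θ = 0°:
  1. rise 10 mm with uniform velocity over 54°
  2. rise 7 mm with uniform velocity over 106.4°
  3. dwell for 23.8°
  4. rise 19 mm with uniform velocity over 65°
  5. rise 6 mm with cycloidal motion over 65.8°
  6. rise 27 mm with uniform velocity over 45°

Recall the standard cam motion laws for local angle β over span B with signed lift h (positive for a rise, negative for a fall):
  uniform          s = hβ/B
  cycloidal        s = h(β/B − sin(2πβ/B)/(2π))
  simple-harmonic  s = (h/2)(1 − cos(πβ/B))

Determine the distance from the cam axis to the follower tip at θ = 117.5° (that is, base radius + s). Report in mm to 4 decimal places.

seg 1 [0°–54°] uniform, h=10: full span → s += 10 → s = 10.0000
seg 2 [54°–160.4°] uniform, h=7: θ=117.5° here. β=63.5, B=106.4. 7·63.5/106.4 = 4.1776 → s = 14.1776
radial distance = base radius + s = 27 + 14.1776 = 41.1776

41.1776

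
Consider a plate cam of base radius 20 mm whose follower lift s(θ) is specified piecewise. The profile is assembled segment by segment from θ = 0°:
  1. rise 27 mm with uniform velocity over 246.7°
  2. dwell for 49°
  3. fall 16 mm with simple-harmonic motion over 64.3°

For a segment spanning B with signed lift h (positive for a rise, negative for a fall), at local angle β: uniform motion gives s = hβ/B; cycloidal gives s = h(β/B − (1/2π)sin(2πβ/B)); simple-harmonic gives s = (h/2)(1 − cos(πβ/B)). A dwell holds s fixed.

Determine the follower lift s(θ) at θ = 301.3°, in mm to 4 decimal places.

seg 1 [0°–246.7°] uniform, h=27: full span → s += 27 → s = 27.0000
seg 2 [246.7°–295.7°] dwell: s stays 27.0000
seg 3 [295.7°–360°] simple-harmonic, h=-16: θ=301.3° here. β=5.6, B=64.3. -16/2·(1 − cos(π·0.0871)) = -0.2976 → s = 26.7024

26.7024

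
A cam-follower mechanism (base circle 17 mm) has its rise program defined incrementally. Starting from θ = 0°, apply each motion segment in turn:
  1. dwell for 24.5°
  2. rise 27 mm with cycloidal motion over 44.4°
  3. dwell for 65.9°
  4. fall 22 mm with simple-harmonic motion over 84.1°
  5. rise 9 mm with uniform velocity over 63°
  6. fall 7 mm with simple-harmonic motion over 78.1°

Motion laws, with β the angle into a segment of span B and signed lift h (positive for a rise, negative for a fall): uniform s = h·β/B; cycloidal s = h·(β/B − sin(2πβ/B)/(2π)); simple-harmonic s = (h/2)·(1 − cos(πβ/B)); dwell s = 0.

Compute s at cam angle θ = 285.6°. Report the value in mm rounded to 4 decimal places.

seg 1 [0°–24.5°] dwell: s stays 0.0000
seg 2 [24.5°–68.9°] cycloidal, h=27: full span → s += 27 → s = 27.0000
seg 3 [68.9°–134.8°] dwell: s stays 27.0000
seg 4 [134.8°–218.9°] simple-harmonic, h=-22: full span → s += -22 → s = 5.0000
seg 5 [218.9°–281.9°] uniform, h=9: full span → s += 9 → s = 14.0000
seg 6 [281.9°–360°] simple-harmonic, h=-7: θ=285.6° here. β=3.7, B=78.1. -7/2·(1 − cos(π·0.0474)) = -0.0387 → s = 13.9613

13.9613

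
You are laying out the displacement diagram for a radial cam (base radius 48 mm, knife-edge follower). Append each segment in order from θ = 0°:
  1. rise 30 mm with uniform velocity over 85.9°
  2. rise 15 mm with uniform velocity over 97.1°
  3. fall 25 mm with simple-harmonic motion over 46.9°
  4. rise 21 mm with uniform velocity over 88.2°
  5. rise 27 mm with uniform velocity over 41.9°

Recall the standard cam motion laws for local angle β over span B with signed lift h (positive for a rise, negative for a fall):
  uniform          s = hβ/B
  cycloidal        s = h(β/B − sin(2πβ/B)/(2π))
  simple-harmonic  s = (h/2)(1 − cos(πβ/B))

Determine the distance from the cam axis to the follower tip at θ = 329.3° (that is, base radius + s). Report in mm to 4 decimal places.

seg 1 [0°–85.9°] uniform, h=30: full span → s += 30 → s = 30.0000
seg 2 [85.9°–183°] uniform, h=15: full span → s += 15 → s = 45.0000
seg 3 [183°–229.9°] simple-harmonic, h=-25: full span → s += -25 → s = 20.0000
seg 4 [229.9°–318.1°] uniform, h=21: full span → s += 21 → s = 41.0000
seg 5 [318.1°–360°] uniform, h=27: θ=329.3° here. β=11.2, B=41.9. 27·11.2/41.9 = 7.2172 → s = 48.2172
radial distance = base radius + s = 48 + 48.2172 = 96.2172

96.2172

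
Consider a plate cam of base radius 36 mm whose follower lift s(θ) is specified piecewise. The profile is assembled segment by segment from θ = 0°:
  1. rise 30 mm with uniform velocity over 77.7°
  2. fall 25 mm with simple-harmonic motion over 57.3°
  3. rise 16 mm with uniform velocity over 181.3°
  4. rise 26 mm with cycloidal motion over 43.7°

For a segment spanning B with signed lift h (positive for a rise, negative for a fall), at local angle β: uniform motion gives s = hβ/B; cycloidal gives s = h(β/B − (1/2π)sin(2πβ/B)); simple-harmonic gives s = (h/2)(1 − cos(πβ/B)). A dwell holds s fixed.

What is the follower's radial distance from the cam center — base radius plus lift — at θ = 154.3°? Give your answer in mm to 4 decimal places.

seg 1 [0°–77.7°] uniform, h=30: full span → s += 30 → s = 30.0000
seg 2 [77.7°–135°] simple-harmonic, h=-25: full span → s += -25 → s = 5.0000
seg 3 [135°–316.3°] uniform, h=16: θ=154.3° here. β=19.3, B=181.3. 16·19.3/181.3 = 1.7033 → s = 6.7033
radial distance = base radius + s = 36 + 6.7033 = 42.7033

42.7033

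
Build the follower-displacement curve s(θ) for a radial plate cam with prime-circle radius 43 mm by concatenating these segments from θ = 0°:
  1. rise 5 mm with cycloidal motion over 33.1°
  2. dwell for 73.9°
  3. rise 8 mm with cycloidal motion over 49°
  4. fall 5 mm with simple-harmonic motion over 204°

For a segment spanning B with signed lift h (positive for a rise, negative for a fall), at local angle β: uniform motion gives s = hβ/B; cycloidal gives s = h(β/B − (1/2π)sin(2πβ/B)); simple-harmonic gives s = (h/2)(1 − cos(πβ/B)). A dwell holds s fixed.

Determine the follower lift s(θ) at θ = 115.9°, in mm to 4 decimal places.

seg 1 [0°–33.1°] cycloidal, h=5: full span → s += 5 → s = 5.0000
seg 2 [33.1°–107°] dwell: s stays 5.0000
seg 3 [107°–156°] cycloidal, h=8: θ=115.9° here. β=8.9, B=49. 8·(0.1816 − sin(2π·0.1816)/(2π)) = 0.2955 → s = 5.2955

5.2955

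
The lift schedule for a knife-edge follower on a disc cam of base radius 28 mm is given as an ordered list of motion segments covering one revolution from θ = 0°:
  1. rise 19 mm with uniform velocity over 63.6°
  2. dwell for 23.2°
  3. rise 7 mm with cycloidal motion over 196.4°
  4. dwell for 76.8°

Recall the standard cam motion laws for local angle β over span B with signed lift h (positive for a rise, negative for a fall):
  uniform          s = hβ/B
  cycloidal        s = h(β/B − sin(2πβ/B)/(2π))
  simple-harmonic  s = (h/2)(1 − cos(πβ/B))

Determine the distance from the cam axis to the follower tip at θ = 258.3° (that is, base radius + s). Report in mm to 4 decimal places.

seg 1 [0°–63.6°] uniform, h=19: full span → s += 19 → s = 19.0000
seg 2 [63.6°–86.8°] dwell: s stays 19.0000
seg 3 [86.8°–283.2°] cycloidal, h=7: θ=258.3° here. β=171.5, B=196.4. 7·(0.8732 − sin(2π·0.8732)/(2π)) = 6.9091 → s = 25.9091
radial distance = base radius + s = 28 + 25.9091 = 53.9091

53.9091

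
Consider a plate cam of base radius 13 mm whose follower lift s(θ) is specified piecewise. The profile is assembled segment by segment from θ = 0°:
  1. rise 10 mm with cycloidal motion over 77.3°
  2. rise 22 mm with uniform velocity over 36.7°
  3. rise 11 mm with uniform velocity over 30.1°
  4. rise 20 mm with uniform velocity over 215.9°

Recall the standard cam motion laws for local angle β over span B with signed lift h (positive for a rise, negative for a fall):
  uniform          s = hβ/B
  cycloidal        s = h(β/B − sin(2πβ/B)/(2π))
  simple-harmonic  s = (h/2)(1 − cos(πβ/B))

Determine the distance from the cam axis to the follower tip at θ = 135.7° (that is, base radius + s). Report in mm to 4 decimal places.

seg 1 [0°–77.3°] cycloidal, h=10: full span → s += 10 → s = 10.0000
seg 2 [77.3°–114°] uniform, h=22: full span → s += 22 → s = 32.0000
seg 3 [114°–144.1°] uniform, h=11: θ=135.7° here. β=21.7, B=30.1. 11·21.7/30.1 = 7.9302 → s = 39.9302
radial distance = base radius + s = 13 + 39.9302 = 52.9302

52.9302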